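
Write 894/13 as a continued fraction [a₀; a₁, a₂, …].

[68; 1, 3, 3]

894 = 68·13 + 10, so a_0 = 68
13 = 1·10 + 3, so a_1 = 1
10 = 3·3 + 1, so a_2 = 3
3 = 3·1 + 0, so a_3 = 3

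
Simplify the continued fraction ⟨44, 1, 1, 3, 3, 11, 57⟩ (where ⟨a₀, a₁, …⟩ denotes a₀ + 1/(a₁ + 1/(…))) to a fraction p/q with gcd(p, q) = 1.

661484/14843

Starting at the tail and folding back:
Start with 57.
11 + 1/(57/1) = 11 + 1/57 = 628/57
3 + 1/(628/57) = 3 + 57/628 = 1941/628
3 + 1/(1941/628) = 3 + 628/1941 = 6451/1941
1 + 1/(6451/1941) = 1 + 1941/6451 = 8392/6451
1 + 1/(8392/6451) = 1 + 6451/8392 = 14843/8392
44 + 1/(14843/8392) = 44 + 8392/14843 = 661484/14843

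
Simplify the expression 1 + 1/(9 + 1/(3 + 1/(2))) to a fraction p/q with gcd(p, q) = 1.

72/65

a_0 = 1: 1/1
a_1 = 9: 10/9
a_2 = 3: 31/28
a_3 = 2: 72/65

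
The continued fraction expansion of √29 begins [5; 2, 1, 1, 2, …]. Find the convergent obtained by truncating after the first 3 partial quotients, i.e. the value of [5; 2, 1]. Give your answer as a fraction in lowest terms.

16/3

Build up convergents one term at a time:
a_0 = 5: 5/1
a_1 = 2: 11/2
a_2 = 1: 16/3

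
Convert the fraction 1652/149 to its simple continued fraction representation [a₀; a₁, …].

1652 = 11·149 + 13, so a_0 = 11
149 = 11·13 + 6, so a_1 = 11
13 = 2·6 + 1, so a_2 = 2
6 = 6·1 + 0, so a_3 = 6

[11; 11, 2, 6]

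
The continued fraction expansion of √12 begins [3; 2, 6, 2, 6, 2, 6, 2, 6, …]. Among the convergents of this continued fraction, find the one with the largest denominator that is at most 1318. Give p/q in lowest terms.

1351/390

a_0 = 3: 3/1  (≤ bound)
a_1 = 2: 7/2  (≤ bound)
a_2 = 6: 45/13  (≤ bound)
a_3 = 2: 97/28  (≤ bound)
a_4 = 6: 627/181  (≤ bound)
a_5 = 2: 1351/390  (≤ bound)
a_6 = 6: 8733/2521  (> 1318, stop)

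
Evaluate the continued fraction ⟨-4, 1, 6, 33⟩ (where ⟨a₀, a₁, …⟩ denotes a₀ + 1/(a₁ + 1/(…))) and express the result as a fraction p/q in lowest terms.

Work from the innermost term outward:
Start with 33.
6 + 1/(33/1) = 6 + 1/33 = 199/33
1 + 1/(199/33) = 1 + 33/199 = 232/199
-4 + 1/(232/199) = -4 + 199/232 = -729/232

-729/232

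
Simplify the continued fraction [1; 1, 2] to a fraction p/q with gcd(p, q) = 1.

Start with 2.
1 + 1/(2/1) = 1 + 1/2 = 3/2
1 + 1/(3/2) = 1 + 2/3 = 5/3

5/3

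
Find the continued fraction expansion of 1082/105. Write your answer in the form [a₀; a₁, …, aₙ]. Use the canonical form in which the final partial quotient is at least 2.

[10; 3, 3, 1, 1, 4]

1082 ÷ 105 → quotient 10, remainder 32
105 ÷ 32 → quotient 3, remainder 9
32 ÷ 9 → quotient 3, remainder 5
9 ÷ 5 → quotient 1, remainder 4
5 ÷ 4 → quotient 1, remainder 1
4 ÷ 1 → quotient 4, remainder 0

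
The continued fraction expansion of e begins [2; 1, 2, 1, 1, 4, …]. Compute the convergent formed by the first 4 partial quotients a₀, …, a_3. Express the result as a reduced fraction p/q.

11/4

Compute successive convergents:
a_0 = 2: 2/1
a_1 = 1: 3/1
a_2 = 2: 8/3
a_3 = 1: 11/4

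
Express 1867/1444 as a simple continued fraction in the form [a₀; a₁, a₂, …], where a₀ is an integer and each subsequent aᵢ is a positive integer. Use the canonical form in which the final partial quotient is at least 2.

[1; 3, 2, 2, 2, 1, 1, 14]

⌊1867/1444⌋ = 1, remainder 423
⌊1444/423⌋ = 3, remainder 175
⌊423/175⌋ = 2, remainder 73
⌊175/73⌋ = 2, remainder 29
⌊73/29⌋ = 2, remainder 15
⌊29/15⌋ = 1, remainder 14
⌊15/14⌋ = 1, remainder 1
⌊14/1⌋ = 14, remainder 0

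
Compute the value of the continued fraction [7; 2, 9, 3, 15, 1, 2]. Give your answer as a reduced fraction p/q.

Collapse the nested fraction from the inside out:
Start with 2.
1 + 1/(2/1) = 1 + 1/2 = 3/2
15 + 1/(3/2) = 15 + 2/3 = 47/3
3 + 1/(47/3) = 3 + 3/47 = 144/47
9 + 1/(144/47) = 9 + 47/144 = 1343/144
2 + 1/(1343/144) = 2 + 144/1343 = 2830/1343
7 + 1/(2830/1343) = 7 + 1343/2830 = 21153/2830

21153/2830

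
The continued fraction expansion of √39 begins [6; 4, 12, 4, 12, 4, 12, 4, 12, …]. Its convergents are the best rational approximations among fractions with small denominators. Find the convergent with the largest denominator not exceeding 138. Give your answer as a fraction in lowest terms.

306/49

List convergents until the denominator exceeds the bound:
a_0 = 6: 6/1  (≤ bound)
a_1 = 4: 25/4  (≤ bound)
a_2 = 12: 306/49  (≤ bound)
a_3 = 4: 1249/200  (> 138, stop)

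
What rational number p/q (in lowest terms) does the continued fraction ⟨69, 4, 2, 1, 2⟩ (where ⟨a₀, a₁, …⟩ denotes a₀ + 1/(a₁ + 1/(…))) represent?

2423/35

Start with 2.
1 + 1/(2/1) = 1 + 1/2 = 3/2
2 + 1/(3/2) = 2 + 2/3 = 8/3
4 + 1/(8/3) = 4 + 3/8 = 35/8
69 + 1/(35/8) = 69 + 8/35 = 2423/35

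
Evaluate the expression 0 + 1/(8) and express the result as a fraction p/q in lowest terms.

Use the convergent recurrence hₖ = aₖ·hₖ₋₁ + hₖ₋₂ (and likewise for the denominators kₖ):
a_0 = 0: 0/1
a_1 = 8: 1/8

1/8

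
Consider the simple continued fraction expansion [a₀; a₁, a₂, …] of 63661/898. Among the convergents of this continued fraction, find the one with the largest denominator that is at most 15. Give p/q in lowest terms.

a_0 = 70: 70/1  (≤ bound)
a_1 = 1: 71/1  (≤ bound)
a_2 = 8: 638/9  (≤ bound)
a_3 = 3: 1985/28  (> 15, stop)

638/9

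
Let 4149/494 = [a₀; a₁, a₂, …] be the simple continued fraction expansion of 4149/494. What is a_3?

1

4149 = 8·494 + 197, so a_0 = 8
494 = 2·197 + 100, so a_1 = 2
197 = 1·100 + 97, so a_2 = 1
100 = 1·97 + 3, so a_3 = 1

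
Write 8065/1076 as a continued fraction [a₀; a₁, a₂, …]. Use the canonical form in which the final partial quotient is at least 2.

[7; 2, 53, 3, 3]

8065 = 7·1076 + 533, so a_0 = 7
1076 = 2·533 + 10, so a_1 = 2
533 = 53·10 + 3, so a_2 = 53
10 = 3·3 + 1, so a_3 = 3
3 = 3·1 + 0, so a_4 = 3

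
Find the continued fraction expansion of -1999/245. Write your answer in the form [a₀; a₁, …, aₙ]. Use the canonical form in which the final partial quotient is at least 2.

-1999 = -9·245 + 206, so a_0 = -9
245 = 1·206 + 39, so a_1 = 1
206 = 5·39 + 11, so a_2 = 5
39 = 3·11 + 6, so a_3 = 3
11 = 1·6 + 5, so a_4 = 1
6 = 1·5 + 1, so a_5 = 1
5 = 5·1 + 0, so a_6 = 5

[-9; 1, 5, 3, 1, 1, 5]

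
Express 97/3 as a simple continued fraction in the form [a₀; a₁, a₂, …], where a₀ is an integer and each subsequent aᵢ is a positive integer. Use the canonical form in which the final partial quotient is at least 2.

[32; 3]

97 ÷ 3 → quotient 32, remainder 1
3 ÷ 1 → quotient 3, remainder 0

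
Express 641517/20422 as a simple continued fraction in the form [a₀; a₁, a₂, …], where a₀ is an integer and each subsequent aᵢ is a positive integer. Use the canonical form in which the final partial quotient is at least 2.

641517 = 31·20422 + 8435, so a_0 = 31
20422 = 2·8435 + 3552, so a_1 = 2
8435 = 2·3552 + 1331, so a_2 = 2
3552 = 2·1331 + 890, so a_3 = 2
1331 = 1·890 + 441, so a_4 = 1
890 = 2·441 + 8, so a_5 = 2
441 = 55·8 + 1, so a_6 = 55
8 = 8·1 + 0, so a_7 = 8

[31; 2, 2, 2, 1, 2, 55, 8]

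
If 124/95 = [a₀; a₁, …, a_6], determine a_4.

1

Apply division with remainder until the remainder is 0:
124 = 1·95 + 29, so a_0 = 1
95 = 3·29 + 8, so a_1 = 3
29 = 3·8 + 5, so a_2 = 3
8 = 1·5 + 3, so a_3 = 1
5 = 1·3 + 2, so a_4 = 1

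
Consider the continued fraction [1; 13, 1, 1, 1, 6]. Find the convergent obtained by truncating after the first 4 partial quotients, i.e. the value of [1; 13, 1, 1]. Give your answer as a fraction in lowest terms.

29/27

Start with 1.
1 + 1/(1/1) = 1 + 1/1 = 2/1
13 + 1/(2/1) = 13 + 1/2 = 27/2
1 + 1/(27/2) = 1 + 2/27 = 29/27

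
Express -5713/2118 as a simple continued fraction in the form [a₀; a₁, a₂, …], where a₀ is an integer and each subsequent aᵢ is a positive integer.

-5713 = -3·2118 + 641, so a_0 = -3
2118 = 3·641 + 195, so a_1 = 3
641 = 3·195 + 56, so a_2 = 3
195 = 3·56 + 27, so a_3 = 3
56 = 2·27 + 2, so a_4 = 2
27 = 13·2 + 1, so a_5 = 13
2 = 2·1 + 0, so a_6 = 2

[-3; 3, 3, 3, 2, 13, 2]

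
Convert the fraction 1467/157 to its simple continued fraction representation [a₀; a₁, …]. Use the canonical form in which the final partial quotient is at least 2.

Run the Euclidean algorithm, recording each quotient:
⌊1467/157⌋ = 9, remainder 54
⌊157/54⌋ = 2, remainder 49
⌊54/49⌋ = 1, remainder 5
⌊49/5⌋ = 9, remainder 4
⌊5/4⌋ = 1, remainder 1
⌊4/1⌋ = 4, remainder 0

[9; 2, 1, 9, 1, 4]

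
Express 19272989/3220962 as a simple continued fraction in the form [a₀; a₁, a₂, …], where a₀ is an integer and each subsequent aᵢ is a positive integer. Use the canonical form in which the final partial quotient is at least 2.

19272989 ÷ 3220962 → quotient 5, remainder 3168179
3220962 ÷ 3168179 → quotient 1, remainder 52783
3168179 ÷ 52783 → quotient 60, remainder 1199
52783 ÷ 1199 → quotient 44, remainder 27
1199 ÷ 27 → quotient 44, remainder 11
27 ÷ 11 → quotient 2, remainder 5
11 ÷ 5 → quotient 2, remainder 1
5 ÷ 1 → quotient 5, remainder 0

[5; 1, 60, 44, 44, 2, 2, 5]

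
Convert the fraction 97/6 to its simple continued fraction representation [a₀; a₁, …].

[16; 6]

97 ÷ 6 → quotient 16, remainder 1
6 ÷ 1 → quotient 6, remainder 0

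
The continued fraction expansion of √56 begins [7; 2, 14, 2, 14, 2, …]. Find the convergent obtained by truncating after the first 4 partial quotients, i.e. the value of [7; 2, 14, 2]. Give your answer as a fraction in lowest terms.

a_0 = 7: 7/1
a_1 = 2: 15/2
a_2 = 14: 217/29
a_3 = 2: 449/60

449/60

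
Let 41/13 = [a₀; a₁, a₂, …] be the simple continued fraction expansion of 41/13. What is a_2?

41 = 3·13 + 2, so a_0 = 3
13 = 6·2 + 1, so a_1 = 6
2 = 2·1 + 0, so a_2 = 2

2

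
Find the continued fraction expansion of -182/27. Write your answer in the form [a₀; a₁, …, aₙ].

-182 ÷ 27 → quotient -7, remainder 7
27 ÷ 7 → quotient 3, remainder 6
7 ÷ 6 → quotient 1, remainder 1
6 ÷ 1 → quotient 6, remainder 0

[-7; 3, 1, 6]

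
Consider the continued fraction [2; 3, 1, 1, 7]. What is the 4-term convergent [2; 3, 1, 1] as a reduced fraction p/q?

16/7

Work from the innermost term outward:
Start with 1.
1 + 1/(1/1) = 1 + 1/1 = 2/1
3 + 1/(2/1) = 3 + 1/2 = 7/2
2 + 1/(7/2) = 2 + 2/7 = 16/7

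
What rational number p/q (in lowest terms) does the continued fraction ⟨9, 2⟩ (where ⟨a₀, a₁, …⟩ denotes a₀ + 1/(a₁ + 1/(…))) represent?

19/2

Start with 2.
9 + 1/(2/1) = 9 + 1/2 = 19/2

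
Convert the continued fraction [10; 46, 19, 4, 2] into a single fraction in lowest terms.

a_0 = 10: 10/1
a_1 = 46: 461/46
a_2 = 19: 8769/875
a_3 = 4: 35537/3546
a_4 = 2: 79843/7967

79843/7967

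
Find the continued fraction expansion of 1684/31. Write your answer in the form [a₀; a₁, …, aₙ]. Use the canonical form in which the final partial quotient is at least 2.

[54; 3, 10]

1684 ÷ 31 → quotient 54, remainder 10
31 ÷ 10 → quotient 3, remainder 1
10 ÷ 1 → quotient 10, remainder 0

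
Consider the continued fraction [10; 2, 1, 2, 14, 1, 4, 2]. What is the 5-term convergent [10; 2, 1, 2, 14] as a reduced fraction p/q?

a_0 = 10: 10/1
a_1 = 2: 21/2
a_2 = 1: 31/3
a_3 = 2: 83/8
a_4 = 14: 1193/115

1193/115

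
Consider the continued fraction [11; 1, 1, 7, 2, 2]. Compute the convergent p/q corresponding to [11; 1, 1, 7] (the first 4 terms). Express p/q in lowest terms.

173/15

Start with 7.
1 + 1/(7/1) = 1 + 1/7 = 8/7
1 + 1/(8/7) = 1 + 7/8 = 15/8
11 + 1/(15/8) = 11 + 8/15 = 173/15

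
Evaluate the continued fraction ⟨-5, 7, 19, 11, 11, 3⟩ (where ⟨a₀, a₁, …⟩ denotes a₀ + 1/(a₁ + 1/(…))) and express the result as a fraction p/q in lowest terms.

a_0 = -5: -5/1
a_1 = 7: -34/7
a_2 = 19: -651/134
a_3 = 11: -7195/1481
a_4 = 11: -79796/16425
a_5 = 3: -246583/50756

-246583/50756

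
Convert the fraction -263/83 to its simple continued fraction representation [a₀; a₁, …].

[-4; 1, 4, 1, 13]

⌊-263/83⌋ = -4, remainder 69
⌊83/69⌋ = 1, remainder 14
⌊69/14⌋ = 4, remainder 13
⌊14/13⌋ = 1, remainder 1
⌊13/1⌋ = 13, remainder 0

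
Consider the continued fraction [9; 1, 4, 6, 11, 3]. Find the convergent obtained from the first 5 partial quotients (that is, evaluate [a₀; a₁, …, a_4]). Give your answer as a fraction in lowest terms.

3393/346

Start with 11.
6 + 1/(11/1) = 6 + 1/11 = 67/11
4 + 1/(67/11) = 4 + 11/67 = 279/67
1 + 1/(279/67) = 1 + 67/279 = 346/279
9 + 1/(346/279) = 9 + 279/346 = 3393/346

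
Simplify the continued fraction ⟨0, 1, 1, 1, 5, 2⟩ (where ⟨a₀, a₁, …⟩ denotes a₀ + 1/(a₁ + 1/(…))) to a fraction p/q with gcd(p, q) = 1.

24/37

Start with 2.
5 + 1/(2/1) = 5 + 1/2 = 11/2
1 + 1/(11/2) = 1 + 2/11 = 13/11
1 + 1/(13/11) = 1 + 11/13 = 24/13
1 + 1/(24/13) = 1 + 13/24 = 37/24
0 + 1/(37/24) = 0 + 24/37 = 24/37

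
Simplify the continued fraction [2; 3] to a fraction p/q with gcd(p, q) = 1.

7/3

a_0 = 2: 2/1
a_1 = 3: 7/3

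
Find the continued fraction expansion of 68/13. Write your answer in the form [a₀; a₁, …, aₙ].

68 ÷ 13 → quotient 5, remainder 3
13 ÷ 3 → quotient 4, remainder 1
3 ÷ 1 → quotient 3, remainder 0

[5; 4, 3]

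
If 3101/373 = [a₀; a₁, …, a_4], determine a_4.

3101 = 8·373 + 117, so a_0 = 8
373 = 3·117 + 22, so a_1 = 3
117 = 5·22 + 7, so a_2 = 5
22 = 3·7 + 1, so a_3 = 3
7 = 7·1 + 0, so a_4 = 7

7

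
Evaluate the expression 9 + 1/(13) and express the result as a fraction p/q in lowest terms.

118/13

a_0 = 9: 9/1
a_1 = 13: 118/13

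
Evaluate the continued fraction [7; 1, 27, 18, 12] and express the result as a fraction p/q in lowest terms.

48487/6088

Start with 12.
18 + 1/(12/1) = 18 + 1/12 = 217/12
27 + 1/(217/12) = 27 + 12/217 = 5871/217
1 + 1/(5871/217) = 1 + 217/5871 = 6088/5871
7 + 1/(6088/5871) = 7 + 5871/6088 = 48487/6088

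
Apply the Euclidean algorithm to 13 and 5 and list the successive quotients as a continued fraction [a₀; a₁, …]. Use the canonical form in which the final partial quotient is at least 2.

Run the Euclidean algorithm, recording each quotient:
13 = 2·5 + 3, so a_0 = 2
5 = 1·3 + 2, so a_1 = 1
3 = 1·2 + 1, so a_2 = 1
2 = 2·1 + 0, so a_3 = 2

[2; 1, 1, 2]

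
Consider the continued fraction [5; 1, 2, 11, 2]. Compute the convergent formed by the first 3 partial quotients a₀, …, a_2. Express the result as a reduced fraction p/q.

17/3

Start with 2.
1 + 1/(2/1) = 1 + 1/2 = 3/2
5 + 1/(3/2) = 5 + 2/3 = 17/3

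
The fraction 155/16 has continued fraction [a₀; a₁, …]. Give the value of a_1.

⌊155/16⌋ = 9, remainder 11
⌊16/11⌋ = 1, remainder 5

1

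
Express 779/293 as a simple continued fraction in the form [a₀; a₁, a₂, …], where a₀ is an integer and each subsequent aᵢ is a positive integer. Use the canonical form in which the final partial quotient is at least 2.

Apply division with remainder until the remainder is 0:
779 = 2·293 + 193, so a_0 = 2
293 = 1·193 + 100, so a_1 = 1
193 = 1·100 + 93, so a_2 = 1
100 = 1·93 + 7, so a_3 = 1
93 = 13·7 + 2, so a_4 = 13
7 = 3·2 + 1, so a_5 = 3
2 = 2·1 + 0, so a_6 = 2

[2; 1, 1, 1, 13, 3, 2]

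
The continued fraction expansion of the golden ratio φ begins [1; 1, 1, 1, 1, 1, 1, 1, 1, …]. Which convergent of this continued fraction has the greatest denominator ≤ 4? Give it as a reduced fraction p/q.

5/3

List convergents until the denominator exceeds the bound:
a_0 = 1: 1/1  (≤ bound)
a_1 = 1: 2/1  (≤ bound)
a_2 = 1: 3/2  (≤ bound)
a_3 = 1: 5/3  (≤ bound)
a_4 = 1: 8/5  (> 4, stop)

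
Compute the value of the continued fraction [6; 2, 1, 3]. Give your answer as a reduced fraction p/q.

70/11

Start with 3.
1 + 1/(3/1) = 1 + 1/3 = 4/3
2 + 1/(4/3) = 2 + 3/4 = 11/4
6 + 1/(11/4) = 6 + 4/11 = 70/11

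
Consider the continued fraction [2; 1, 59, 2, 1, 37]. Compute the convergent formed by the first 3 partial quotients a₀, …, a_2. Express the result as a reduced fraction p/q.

Compute successive convergents:
a_0 = 2: 2/1
a_1 = 1: 3/1
a_2 = 59: 179/60

179/60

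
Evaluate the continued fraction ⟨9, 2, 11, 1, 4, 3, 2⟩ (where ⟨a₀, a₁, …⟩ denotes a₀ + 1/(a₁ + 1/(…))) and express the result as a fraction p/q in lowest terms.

Work from the innermost term outward:
Start with 2.
3 + 1/(2/1) = 3 + 1/2 = 7/2
4 + 1/(7/2) = 4 + 2/7 = 30/7
1 + 1/(30/7) = 1 + 7/30 = 37/30
11 + 1/(37/30) = 11 + 30/37 = 437/37
2 + 1/(437/37) = 2 + 37/437 = 911/437
9 + 1/(911/437) = 9 + 437/911 = 8636/911

8636/911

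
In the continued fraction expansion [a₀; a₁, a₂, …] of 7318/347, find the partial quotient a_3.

6

7318 = 21·347 + 31, so a_0 = 21
347 = 11·31 + 6, so a_1 = 11
31 = 5·6 + 1, so a_2 = 5
6 = 6·1 + 0, so a_3 = 6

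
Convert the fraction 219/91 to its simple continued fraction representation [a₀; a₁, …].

Repeatedly divide and take the remainder:
219 ÷ 91 → quotient 2, remainder 37
91 ÷ 37 → quotient 2, remainder 17
37 ÷ 17 → quotient 2, remainder 3
17 ÷ 3 → quotient 5, remainder 2
3 ÷ 2 → quotient 1, remainder 1
2 ÷ 1 → quotient 2, remainder 0

[2; 2, 2, 5, 1, 2]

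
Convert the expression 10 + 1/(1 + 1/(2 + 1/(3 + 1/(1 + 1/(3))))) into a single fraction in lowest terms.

Build up convergents one term at a time:
a_0 = 10: 10/1
a_1 = 1: 11/1
a_2 = 2: 32/3
a_3 = 3: 107/10
a_4 = 1: 139/13
a_5 = 3: 524/49

524/49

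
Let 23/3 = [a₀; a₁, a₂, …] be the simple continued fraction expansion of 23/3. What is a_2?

2

Repeatedly divide and take the remainder:
⌊23/3⌋ = 7, remainder 2
⌊3/2⌋ = 1, remainder 1
⌊2/1⌋ = 2, remainder 0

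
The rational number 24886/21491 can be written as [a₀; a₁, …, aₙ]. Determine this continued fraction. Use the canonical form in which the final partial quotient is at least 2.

24886 ÷ 21491 → quotient 1, remainder 3395
21491 ÷ 3395 → quotient 6, remainder 1121
3395 ÷ 1121 → quotient 3, remainder 32
1121 ÷ 32 → quotient 35, remainder 1
32 ÷ 1 → quotient 32, remainder 0

[1; 6, 3, 35, 32]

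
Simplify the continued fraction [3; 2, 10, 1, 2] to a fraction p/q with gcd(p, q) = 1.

233/67

Use the convergent recurrence hₖ = aₖ·hₖ₋₁ + hₖ₋₂ (and likewise for the denominators kₖ):
a_0 = 3: 3/1
a_1 = 2: 7/2
a_2 = 10: 73/21
a_3 = 1: 80/23
a_4 = 2: 233/67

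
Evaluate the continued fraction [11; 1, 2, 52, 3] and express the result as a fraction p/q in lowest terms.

5531/474

a_0 = 11: 11/1
a_1 = 1: 12/1
a_2 = 2: 35/3
a_3 = 52: 1832/157
a_4 = 3: 5531/474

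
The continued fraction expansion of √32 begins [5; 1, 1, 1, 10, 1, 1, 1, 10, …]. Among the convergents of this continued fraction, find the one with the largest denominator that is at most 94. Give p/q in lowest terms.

List convergents until the denominator exceeds the bound:
a_0 = 5: 5/1  (≤ bound)
a_1 = 1: 6/1  (≤ bound)
a_2 = 1: 11/2  (≤ bound)
a_3 = 1: 17/3  (≤ bound)
a_4 = 10: 181/32  (≤ bound)
a_5 = 1: 198/35  (≤ bound)
a_6 = 1: 379/67  (≤ bound)
a_7 = 1: 577/102  (> 94, stop)

379/67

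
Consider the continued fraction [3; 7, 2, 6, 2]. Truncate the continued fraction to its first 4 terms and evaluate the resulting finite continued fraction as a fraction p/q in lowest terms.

Use the convergent recurrence hₖ = aₖ·hₖ₋₁ + hₖ₋₂ (and likewise for the denominators kₖ):
a_0 = 3: 3/1
a_1 = 7: 22/7
a_2 = 2: 47/15
a_3 = 6: 304/97

304/97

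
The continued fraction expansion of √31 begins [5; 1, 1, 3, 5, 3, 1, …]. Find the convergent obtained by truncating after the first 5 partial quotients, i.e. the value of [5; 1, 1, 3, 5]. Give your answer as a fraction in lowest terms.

a_0 = 5: 5/1
a_1 = 1: 6/1
a_2 = 1: 11/2
a_3 = 3: 39/7
a_4 = 5: 206/37

206/37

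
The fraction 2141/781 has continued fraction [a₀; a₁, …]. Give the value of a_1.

Repeatedly divide and take the remainder:
2141 ÷ 781 → quotient 2, remainder 579
781 ÷ 579 → quotient 1, remainder 202

1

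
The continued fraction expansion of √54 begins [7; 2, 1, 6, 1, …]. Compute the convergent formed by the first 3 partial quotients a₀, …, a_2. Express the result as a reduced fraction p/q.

22/3

Start with 1.
2 + 1/(1/1) = 2 + 1/1 = 3/1
7 + 1/(3/1) = 7 + 1/3 = 22/3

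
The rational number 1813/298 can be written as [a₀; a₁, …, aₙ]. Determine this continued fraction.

[6; 11, 1, 11, 2]

1813 ÷ 298 → quotient 6, remainder 25
298 ÷ 25 → quotient 11, remainder 23
25 ÷ 23 → quotient 1, remainder 2
23 ÷ 2 → quotient 11, remainder 1
2 ÷ 1 → quotient 2, remainder 0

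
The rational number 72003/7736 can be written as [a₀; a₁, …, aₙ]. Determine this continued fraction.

72003 ÷ 7736 → quotient 9, remainder 2379
7736 ÷ 2379 → quotient 3, remainder 599
2379 ÷ 599 → quotient 3, remainder 582
599 ÷ 582 → quotient 1, remainder 17
582 ÷ 17 → quotient 34, remainder 4
17 ÷ 4 → quotient 4, remainder 1
4 ÷ 1 → quotient 4, remainder 0

[9; 3, 3, 1, 34, 4, 4]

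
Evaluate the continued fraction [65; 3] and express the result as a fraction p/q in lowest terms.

Start with 3.
65 + 1/(3/1) = 65 + 1/3 = 196/3

196/3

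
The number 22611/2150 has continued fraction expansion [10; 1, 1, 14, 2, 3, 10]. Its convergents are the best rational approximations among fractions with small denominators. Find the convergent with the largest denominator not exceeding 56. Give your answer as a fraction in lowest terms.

List convergents until the denominator exceeds the bound:
a_0 = 10: 10/1  (≤ bound)
a_1 = 1: 11/1  (≤ bound)
a_2 = 1: 21/2  (≤ bound)
a_3 = 14: 305/29  (≤ bound)
a_4 = 2: 631/60  (> 56, stop)

305/29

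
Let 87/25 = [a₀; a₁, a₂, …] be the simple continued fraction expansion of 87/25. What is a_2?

Apply division with remainder until the remainder is 0:
87 ÷ 25 → quotient 3, remainder 12
25 ÷ 12 → quotient 2, remainder 1
12 ÷ 1 → quotient 12, remainder 0

12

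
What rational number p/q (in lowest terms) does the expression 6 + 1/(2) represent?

13/2

Start with 2.
6 + 1/(2/1) = 6 + 1/2 = 13/2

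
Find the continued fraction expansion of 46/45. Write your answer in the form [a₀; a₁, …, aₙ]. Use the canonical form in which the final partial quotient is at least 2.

[1; 45]

Run the Euclidean algorithm, recording each quotient:
46 = 1·45 + 1, so a_0 = 1
45 = 45·1 + 0, so a_1 = 45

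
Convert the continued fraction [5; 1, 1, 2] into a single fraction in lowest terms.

28/5

a_0 = 5: 5/1
a_1 = 1: 6/1
a_2 = 1: 11/2
a_3 = 2: 28/5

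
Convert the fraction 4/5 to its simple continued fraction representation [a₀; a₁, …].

4 ÷ 5 → quotient 0, remainder 4
5 ÷ 4 → quotient 1, remainder 1
4 ÷ 1 → quotient 4, remainder 0

[0; 1, 4]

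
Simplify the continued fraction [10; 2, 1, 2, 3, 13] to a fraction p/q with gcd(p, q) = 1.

3723/359

Start with 13.
3 + 1/(13/1) = 3 + 1/13 = 40/13
2 + 1/(40/13) = 2 + 13/40 = 93/40
1 + 1/(93/40) = 1 + 40/93 = 133/93
2 + 1/(133/93) = 2 + 93/133 = 359/133
10 + 1/(359/133) = 10 + 133/359 = 3723/359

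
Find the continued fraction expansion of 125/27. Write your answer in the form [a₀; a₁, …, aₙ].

[4; 1, 1, 1, 2, 3]

125 ÷ 27 → quotient 4, remainder 17
27 ÷ 17 → quotient 1, remainder 10
17 ÷ 10 → quotient 1, remainder 7
10 ÷ 7 → quotient 1, remainder 3
7 ÷ 3 → quotient 2, remainder 1
3 ÷ 1 → quotient 3, remainder 0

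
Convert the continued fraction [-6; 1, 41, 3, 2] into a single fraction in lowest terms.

-1487/296

Start with 2.
3 + 1/(2/1) = 3 + 1/2 = 7/2
41 + 1/(7/2) = 41 + 2/7 = 289/7
1 + 1/(289/7) = 1 + 7/289 = 296/289
-6 + 1/(296/289) = -6 + 289/296 = -1487/296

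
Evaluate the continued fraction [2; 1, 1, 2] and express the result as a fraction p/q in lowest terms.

13/5

Start with 2.
1 + 1/(2/1) = 1 + 1/2 = 3/2
1 + 1/(3/2) = 1 + 2/3 = 5/3
2 + 1/(5/3) = 2 + 3/5 = 13/5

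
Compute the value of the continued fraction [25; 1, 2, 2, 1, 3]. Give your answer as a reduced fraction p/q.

a_0 = 25: 25/1
a_1 = 1: 26/1
a_2 = 2: 77/3
a_3 = 2: 180/7
a_4 = 1: 257/10
a_5 = 3: 951/37

951/37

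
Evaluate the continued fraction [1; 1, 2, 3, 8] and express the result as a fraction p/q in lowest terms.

141/83

a_0 = 1: 1/1
a_1 = 1: 2/1
a_2 = 2: 5/3
a_3 = 3: 17/10
a_4 = 8: 141/83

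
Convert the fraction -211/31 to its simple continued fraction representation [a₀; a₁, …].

[-7; 5, 6]

Run the Euclidean algorithm, recording each quotient:
-211 ÷ 31 → quotient -7, remainder 6
31 ÷ 6 → quotient 5, remainder 1
6 ÷ 1 → quotient 6, remainder 0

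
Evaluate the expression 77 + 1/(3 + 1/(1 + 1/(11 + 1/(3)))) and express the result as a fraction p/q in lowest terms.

11202/145

Work from the innermost term outward:
Start with 3.
11 + 1/(3/1) = 11 + 1/3 = 34/3
1 + 1/(34/3) = 1 + 3/34 = 37/34
3 + 1/(37/34) = 3 + 34/37 = 145/37
77 + 1/(145/37) = 77 + 37/145 = 11202/145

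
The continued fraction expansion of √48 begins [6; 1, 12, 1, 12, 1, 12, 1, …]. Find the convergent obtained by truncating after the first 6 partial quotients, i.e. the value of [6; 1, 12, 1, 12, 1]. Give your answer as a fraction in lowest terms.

Start with 1.
12 + 1/(1/1) = 12 + 1/1 = 13/1
1 + 1/(13/1) = 1 + 1/13 = 14/13
12 + 1/(14/13) = 12 + 13/14 = 181/14
1 + 1/(181/14) = 1 + 14/181 = 195/181
6 + 1/(195/181) = 6 + 181/195 = 1351/195

1351/195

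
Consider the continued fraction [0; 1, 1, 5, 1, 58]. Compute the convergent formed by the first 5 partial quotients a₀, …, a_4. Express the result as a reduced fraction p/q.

Work from the innermost term outward:
Start with 1.
5 + 1/(1/1) = 5 + 1/1 = 6/1
1 + 1/(6/1) = 1 + 1/6 = 7/6
1 + 1/(7/6) = 1 + 6/7 = 13/7
0 + 1/(13/7) = 0 + 7/13 = 7/13

7/13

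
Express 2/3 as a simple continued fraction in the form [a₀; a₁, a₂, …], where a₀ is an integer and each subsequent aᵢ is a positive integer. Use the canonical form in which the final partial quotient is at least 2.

[0; 1, 2]

Apply division with remainder until the remainder is 0:
2 ÷ 3 → quotient 0, remainder 2
3 ÷ 2 → quotient 1, remainder 1
2 ÷ 1 → quotient 2, remainder 0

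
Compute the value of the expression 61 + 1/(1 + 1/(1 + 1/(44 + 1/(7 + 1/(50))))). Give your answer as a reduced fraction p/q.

Start with 50.
7 + 1/(50/1) = 7 + 1/50 = 351/50
44 + 1/(351/50) = 44 + 50/351 = 15494/351
1 + 1/(15494/351) = 1 + 351/15494 = 15845/15494
1 + 1/(15845/15494) = 1 + 15494/15845 = 31339/15845
61 + 1/(31339/15845) = 61 + 15845/31339 = 1927524/31339

1927524/31339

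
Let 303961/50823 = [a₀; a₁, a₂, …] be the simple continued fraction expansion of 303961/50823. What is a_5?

2

303961 ÷ 50823 → quotient 5, remainder 49846
50823 ÷ 49846 → quotient 1, remainder 977
49846 ÷ 977 → quotient 51, remainder 19
977 ÷ 19 → quotient 51, remainder 8
19 ÷ 8 → quotient 2, remainder 3
8 ÷ 3 → quotient 2, remainder 2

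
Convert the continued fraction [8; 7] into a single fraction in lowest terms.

Start with 7.
8 + 1/(7/1) = 8 + 1/7 = 57/7

57/7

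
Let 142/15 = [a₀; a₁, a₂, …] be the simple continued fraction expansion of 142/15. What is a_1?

Apply division with remainder until the remainder is 0:
⌊142/15⌋ = 9, remainder 7
⌊15/7⌋ = 2, remainder 1

2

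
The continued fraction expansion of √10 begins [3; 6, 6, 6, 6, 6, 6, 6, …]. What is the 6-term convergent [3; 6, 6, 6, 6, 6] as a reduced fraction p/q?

Use the convergent recurrence hₖ = aₖ·hₖ₋₁ + hₖ₋₂ (and likewise for the denominators kₖ):
a_0 = 3: 3/1
a_1 = 6: 19/6
a_2 = 6: 117/37
a_3 = 6: 721/228
a_4 = 6: 4443/1405
a_5 = 6: 27379/8658

27379/8658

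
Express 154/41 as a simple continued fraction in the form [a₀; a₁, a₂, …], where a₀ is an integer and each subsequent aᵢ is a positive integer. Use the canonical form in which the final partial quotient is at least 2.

[3; 1, 3, 10]

154 ÷ 41 → quotient 3, remainder 31
41 ÷ 31 → quotient 1, remainder 10
31 ÷ 10 → quotient 3, remainder 1
10 ÷ 1 → quotient 10, remainder 0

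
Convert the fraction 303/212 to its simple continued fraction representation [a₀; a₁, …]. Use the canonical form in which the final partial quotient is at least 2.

⌊303/212⌋ = 1, remainder 91
⌊212/91⌋ = 2, remainder 30
⌊91/30⌋ = 3, remainder 1
⌊30/1⌋ = 30, remainder 0

[1; 2, 3, 30]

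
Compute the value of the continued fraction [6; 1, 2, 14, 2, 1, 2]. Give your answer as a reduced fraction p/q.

Collapse the nested fraction from the inside out:
Start with 2.
1 + 1/(2/1) = 1 + 1/2 = 3/2
2 + 1/(3/2) = 2 + 2/3 = 8/3
14 + 1/(8/3) = 14 + 3/8 = 115/8
2 + 1/(115/8) = 2 + 8/115 = 238/115
1 + 1/(238/115) = 1 + 115/238 = 353/238
6 + 1/(353/238) = 6 + 238/353 = 2356/353

2356/353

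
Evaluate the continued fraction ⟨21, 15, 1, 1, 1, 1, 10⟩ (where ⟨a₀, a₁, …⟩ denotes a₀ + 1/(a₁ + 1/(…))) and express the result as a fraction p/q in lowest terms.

Use the convergent recurrence hₖ = aₖ·hₖ₋₁ + hₖ₋₂ (and likewise for the denominators kₖ):
a_0 = 21: 21/1
a_1 = 15: 316/15
a_2 = 1: 337/16
a_3 = 1: 653/31
a_4 = 1: 990/47
a_5 = 1: 1643/78
a_6 = 10: 17420/827

17420/827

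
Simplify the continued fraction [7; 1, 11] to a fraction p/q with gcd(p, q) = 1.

Start with 11.
1 + 1/(11/1) = 1 + 1/11 = 12/11
7 + 1/(12/11) = 7 + 11/12 = 95/12

95/12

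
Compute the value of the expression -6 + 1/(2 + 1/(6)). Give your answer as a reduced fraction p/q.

a_0 = -6: -6/1
a_1 = 2: -11/2
a_2 = 6: -72/13

-72/13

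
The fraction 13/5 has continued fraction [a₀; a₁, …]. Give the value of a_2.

1

Repeatedly divide and take the remainder:
13 ÷ 5 → quotient 2, remainder 3
5 ÷ 3 → quotient 1, remainder 2
3 ÷ 2 → quotient 1, remainder 1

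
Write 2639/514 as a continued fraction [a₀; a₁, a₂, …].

[5; 7, 2, 4, 2, 3]

Repeatedly divide and take the remainder:
2639 = 5·514 + 69, so a_0 = 5
514 = 7·69 + 31, so a_1 = 7
69 = 2·31 + 7, so a_2 = 2
31 = 4·7 + 3, so a_3 = 4
7 = 2·3 + 1, so a_4 = 2
3 = 3·1 + 0, so a_5 = 3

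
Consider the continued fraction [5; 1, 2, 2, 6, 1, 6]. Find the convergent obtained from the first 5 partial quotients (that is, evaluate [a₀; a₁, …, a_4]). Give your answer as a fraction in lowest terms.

Build up convergents one term at a time:
a_0 = 5: 5/1
a_1 = 1: 6/1
a_2 = 2: 17/3
a_3 = 2: 40/7
a_4 = 6: 257/45

257/45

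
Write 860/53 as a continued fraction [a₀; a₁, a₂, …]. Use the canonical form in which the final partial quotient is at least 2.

Run the Euclidean algorithm, recording each quotient:
860 = 16·53 + 12, so a_0 = 16
53 = 4·12 + 5, so a_1 = 4
12 = 2·5 + 2, so a_2 = 2
5 = 2·2 + 1, so a_3 = 2
2 = 2·1 + 0, so a_4 = 2

[16; 4, 2, 2, 2]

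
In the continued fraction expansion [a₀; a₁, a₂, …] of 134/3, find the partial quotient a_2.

2

Repeatedly divide and take the remainder:
134 ÷ 3 → quotient 44, remainder 2
3 ÷ 2 → quotient 1, remainder 1
2 ÷ 1 → quotient 2, remainder 0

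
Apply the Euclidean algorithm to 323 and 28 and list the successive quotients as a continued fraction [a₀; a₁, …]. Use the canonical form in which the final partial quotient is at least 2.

[11; 1, 1, 6, 2]

323 = 11·28 + 15, so a_0 = 11
28 = 1·15 + 13, so a_1 = 1
15 = 1·13 + 2, so a_2 = 1
13 = 6·2 + 1, so a_3 = 6
2 = 2·1 + 0, so a_4 = 2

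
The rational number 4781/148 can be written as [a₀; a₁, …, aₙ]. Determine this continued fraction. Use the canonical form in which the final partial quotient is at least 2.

[32; 3, 3, 2, 6]

⌊4781/148⌋ = 32, remainder 45
⌊148/45⌋ = 3, remainder 13
⌊45/13⌋ = 3, remainder 6
⌊13/6⌋ = 2, remainder 1
⌊6/1⌋ = 6, remainder 0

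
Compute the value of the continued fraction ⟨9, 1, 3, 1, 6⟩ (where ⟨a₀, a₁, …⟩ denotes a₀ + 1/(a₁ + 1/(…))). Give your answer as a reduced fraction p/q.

Build up convergents one term at a time:
a_0 = 9: 9/1
a_1 = 1: 10/1
a_2 = 3: 39/4
a_3 = 1: 49/5
a_4 = 6: 333/34

333/34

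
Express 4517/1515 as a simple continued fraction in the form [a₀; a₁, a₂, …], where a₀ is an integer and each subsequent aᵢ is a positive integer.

⌊4517/1515⌋ = 2, remainder 1487
⌊1515/1487⌋ = 1, remainder 28
⌊1487/28⌋ = 53, remainder 3
⌊28/3⌋ = 9, remainder 1
⌊3/1⌋ = 3, remainder 0

[2; 1, 53, 9, 3]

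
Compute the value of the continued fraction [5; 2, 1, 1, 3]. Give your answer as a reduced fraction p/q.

97/18

Work from the innermost term outward:
Start with 3.
1 + 1/(3/1) = 1 + 1/3 = 4/3
1 + 1/(4/3) = 1 + 3/4 = 7/4
2 + 1/(7/4) = 2 + 4/7 = 18/7
5 + 1/(18/7) = 5 + 7/18 = 97/18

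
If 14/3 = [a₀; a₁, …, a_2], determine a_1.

1

⌊14/3⌋ = 4, remainder 2
⌊3/2⌋ = 1, remainder 1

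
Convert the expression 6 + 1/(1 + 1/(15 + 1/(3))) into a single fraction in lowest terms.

a_0 = 6: 6/1
a_1 = 1: 7/1
a_2 = 15: 111/16
a_3 = 3: 340/49

340/49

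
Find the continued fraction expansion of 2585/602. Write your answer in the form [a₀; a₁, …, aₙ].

[4; 3, 2, 2, 35]

Run the Euclidean algorithm, recording each quotient:
2585 ÷ 602 → quotient 4, remainder 177
602 ÷ 177 → quotient 3, remainder 71
177 ÷ 71 → quotient 2, remainder 35
71 ÷ 35 → quotient 2, remainder 1
35 ÷ 1 → quotient 35, remainder 0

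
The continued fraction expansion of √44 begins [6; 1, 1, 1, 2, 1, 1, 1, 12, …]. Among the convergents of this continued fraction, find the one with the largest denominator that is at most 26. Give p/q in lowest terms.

126/19

a_0 = 6: 6/1  (≤ bound)
a_1 = 1: 7/1  (≤ bound)
a_2 = 1: 13/2  (≤ bound)
a_3 = 1: 20/3  (≤ bound)
a_4 = 2: 53/8  (≤ bound)
a_5 = 1: 73/11  (≤ bound)
a_6 = 1: 126/19  (≤ bound)
a_7 = 1: 199/30  (> 26, stop)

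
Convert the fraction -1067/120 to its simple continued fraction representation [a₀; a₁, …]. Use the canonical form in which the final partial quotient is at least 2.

[-9; 9, 4, 3]

-1067 ÷ 120 → quotient -9, remainder 13
120 ÷ 13 → quotient 9, remainder 3
13 ÷ 3 → quotient 4, remainder 1
3 ÷ 1 → quotient 3, remainder 0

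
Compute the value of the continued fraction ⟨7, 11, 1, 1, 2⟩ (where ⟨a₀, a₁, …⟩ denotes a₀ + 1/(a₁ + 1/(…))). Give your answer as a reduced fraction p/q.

Start with 2.
1 + 1/(2/1) = 1 + 1/2 = 3/2
1 + 1/(3/2) = 1 + 2/3 = 5/3
11 + 1/(5/3) = 11 + 3/5 = 58/5
7 + 1/(58/5) = 7 + 5/58 = 411/58

411/58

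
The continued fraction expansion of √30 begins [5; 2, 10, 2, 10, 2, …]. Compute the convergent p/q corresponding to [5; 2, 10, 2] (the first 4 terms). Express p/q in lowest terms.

Start with 2.
10 + 1/(2/1) = 10 + 1/2 = 21/2
2 + 1/(21/2) = 2 + 2/21 = 44/21
5 + 1/(44/21) = 5 + 21/44 = 241/44

241/44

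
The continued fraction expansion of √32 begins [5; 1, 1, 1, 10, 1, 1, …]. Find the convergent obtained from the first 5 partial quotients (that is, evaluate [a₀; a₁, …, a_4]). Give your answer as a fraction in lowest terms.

181/32

Start with 10.
1 + 1/(10/1) = 1 + 1/10 = 11/10
1 + 1/(11/10) = 1 + 10/11 = 21/11
1 + 1/(21/11) = 1 + 11/21 = 32/21
5 + 1/(32/21) = 5 + 21/32 = 181/32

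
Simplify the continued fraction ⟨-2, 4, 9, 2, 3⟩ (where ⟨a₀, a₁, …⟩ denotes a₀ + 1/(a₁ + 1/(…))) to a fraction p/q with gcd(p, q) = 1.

-476/271

Start with 3.
2 + 1/(3/1) = 2 + 1/3 = 7/3
9 + 1/(7/3) = 9 + 3/7 = 66/7
4 + 1/(66/7) = 4 + 7/66 = 271/66
-2 + 1/(271/66) = -2 + 66/271 = -476/271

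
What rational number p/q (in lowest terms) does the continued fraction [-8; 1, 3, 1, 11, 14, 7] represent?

Build up convergents one term at a time:
a_0 = -8: -8/1
a_1 = 1: -7/1
a_2 = 3: -29/4
a_3 = 1: -36/5
a_4 = 11: -425/59
a_5 = 14: -5986/831
a_6 = 7: -42327/5876

-42327/5876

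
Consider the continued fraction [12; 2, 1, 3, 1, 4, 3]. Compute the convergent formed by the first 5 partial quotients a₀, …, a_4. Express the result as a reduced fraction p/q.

173/14

Compute successive convergents:
a_0 = 12: 12/1
a_1 = 2: 25/2
a_2 = 1: 37/3
a_3 = 3: 136/11
a_4 = 1: 173/14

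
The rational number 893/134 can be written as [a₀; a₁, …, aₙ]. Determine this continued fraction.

893 ÷ 134 → quotient 6, remainder 89
134 ÷ 89 → quotient 1, remainder 45
89 ÷ 45 → quotient 1, remainder 44
45 ÷ 44 → quotient 1, remainder 1
44 ÷ 1 → quotient 44, remainder 0

[6; 1, 1, 1, 44]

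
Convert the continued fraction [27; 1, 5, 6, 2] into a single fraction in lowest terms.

2227/80

Start with 2.
6 + 1/(2/1) = 6 + 1/2 = 13/2
5 + 1/(13/2) = 5 + 2/13 = 67/13
1 + 1/(67/13) = 1 + 13/67 = 80/67
27 + 1/(80/67) = 27 + 67/80 = 2227/80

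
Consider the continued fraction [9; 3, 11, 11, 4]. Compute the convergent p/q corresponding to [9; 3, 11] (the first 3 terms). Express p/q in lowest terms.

Start with 11.
3 + 1/(11/1) = 3 + 1/11 = 34/11
9 + 1/(34/11) = 9 + 11/34 = 317/34

317/34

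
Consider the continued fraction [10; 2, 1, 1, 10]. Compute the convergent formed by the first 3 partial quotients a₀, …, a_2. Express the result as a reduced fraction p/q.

31/3

Start with 1.
2 + 1/(1/1) = 2 + 1/1 = 3/1
10 + 1/(3/1) = 10 + 1/3 = 31/3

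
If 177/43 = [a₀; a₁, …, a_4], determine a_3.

1

177 = 4·43 + 5, so a_0 = 4
43 = 8·5 + 3, so a_1 = 8
5 = 1·3 + 2, so a_2 = 1
3 = 1·2 + 1, so a_3 = 1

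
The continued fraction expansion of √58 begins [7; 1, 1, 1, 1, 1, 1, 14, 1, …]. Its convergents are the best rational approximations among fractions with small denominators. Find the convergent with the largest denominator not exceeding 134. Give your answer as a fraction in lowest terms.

a_0 = 7: 7/1  (≤ bound)
a_1 = 1: 8/1  (≤ bound)
a_2 = 1: 15/2  (≤ bound)
a_3 = 1: 23/3  (≤ bound)
a_4 = 1: 38/5  (≤ bound)
a_5 = 1: 61/8  (≤ bound)
a_6 = 1: 99/13  (≤ bound)
a_7 = 14: 1447/190  (> 134, stop)

99/13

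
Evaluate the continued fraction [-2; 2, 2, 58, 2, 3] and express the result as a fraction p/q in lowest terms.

-3293/2059

a_0 = -2: -2/1
a_1 = 2: -3/2
a_2 = 2: -8/5
a_3 = 58: -467/292
a_4 = 2: -942/589
a_5 = 3: -3293/2059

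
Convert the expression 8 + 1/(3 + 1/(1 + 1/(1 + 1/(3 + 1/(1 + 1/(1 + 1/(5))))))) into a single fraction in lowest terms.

2625/317

a_0 = 8: 8/1
a_1 = 3: 25/3
a_2 = 1: 33/4
a_3 = 1: 58/7
a_4 = 3: 207/25
a_5 = 1: 265/32
a_6 = 1: 472/57
a_7 = 5: 2625/317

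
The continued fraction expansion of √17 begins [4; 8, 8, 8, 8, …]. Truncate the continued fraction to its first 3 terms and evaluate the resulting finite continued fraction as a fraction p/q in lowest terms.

Use the convergent recurrence hₖ = aₖ·hₖ₋₁ + hₖ₋₂ (and likewise for the denominators kₖ):
a_0 = 4: 4/1
a_1 = 8: 33/8
a_2 = 8: 268/65

268/65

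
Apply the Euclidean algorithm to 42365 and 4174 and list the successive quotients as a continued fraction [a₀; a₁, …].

[10; 6, 1, 2, 9, 7, 3]

Apply division with remainder until the remainder is 0:
42365 = 10·4174 + 625, so a_0 = 10
4174 = 6·625 + 424, so a_1 = 6
625 = 1·424 + 201, so a_2 = 1
424 = 2·201 + 22, so a_3 = 2
201 = 9·22 + 3, so a_4 = 9
22 = 7·3 + 1, so a_5 = 7
3 = 3·1 + 0, so a_6 = 3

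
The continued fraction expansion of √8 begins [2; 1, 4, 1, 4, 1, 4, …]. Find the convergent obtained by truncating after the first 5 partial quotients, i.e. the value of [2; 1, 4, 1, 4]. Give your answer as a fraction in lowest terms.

82/29

Collapse the nested fraction from the inside out:
Start with 4.
1 + 1/(4/1) = 1 + 1/4 = 5/4
4 + 1/(5/4) = 4 + 4/5 = 24/5
1 + 1/(24/5) = 1 + 5/24 = 29/24
2 + 1/(29/24) = 2 + 24/29 = 82/29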